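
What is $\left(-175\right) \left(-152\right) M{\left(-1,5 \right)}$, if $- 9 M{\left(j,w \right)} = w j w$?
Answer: $\frac{665000}{9} \approx 73889.0$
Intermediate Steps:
$M{\left(j,w \right)} = - \frac{j w^{2}}{9}$ ($M{\left(j,w \right)} = - \frac{w j w}{9} = - \frac{j w w}{9} = - \frac{j w^{2}}{9}$)
$\left(-175\right) \left(-152\right) M{\left(-1,5 \right)} = \left(-175\right) \left(-152\right) \left(\left(- \frac{1}{9}\right) \left(-1\right) 5^{2}\right) = 26600 \left(\left(- \frac{1}{9}\right) \left(-1\right) 25\right) = 26600 \cdot \frac{25}{9} = \frac{665000}{9}$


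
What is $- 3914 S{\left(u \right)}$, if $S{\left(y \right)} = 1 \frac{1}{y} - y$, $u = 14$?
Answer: $\frac{381615}{7} \approx 54516.0$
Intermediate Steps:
$S{\left(y \right)} = \frac{1}{y} - y$
$- 3914 S{\left(u \right)} = - 3914 \left(\frac{1}{14} - 14\right) = \left(-3914\right) \left(- \frac{195}{14}\right) = \frac{381615}{7}$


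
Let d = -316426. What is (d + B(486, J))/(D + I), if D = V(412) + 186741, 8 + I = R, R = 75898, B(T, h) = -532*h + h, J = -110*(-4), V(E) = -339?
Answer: -275033/131146 ≈ -2.0972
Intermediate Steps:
J = 440
B(T, h) = -531*h
I = 75890 (I = -8 + 75898 = 75890)
D = 186402 (D = -339 + 186741 = 186402)
(d + B(486, J))/(D + I) = (-316426 - 531*440)/(186402 + 75890) = (-316426 - 233640)/262292 = -550066*1/262292 = -275033/131146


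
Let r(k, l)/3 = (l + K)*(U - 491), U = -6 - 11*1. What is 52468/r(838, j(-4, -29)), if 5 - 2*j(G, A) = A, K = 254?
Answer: -13117/103251 ≈ -0.12704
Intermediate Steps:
U = -17 (U = -6 - 11 = -17)
j(G, A) = 5/2 - A/2
r(k, l) = -387096 - 1524*l (r(k, l) = 3*((l + 254)*(-17 - 491)) = 3*((254 + l)*(-508)) = 3*(-129032 - 508*l) = -387096 - 1524*l)
52468/r(838, j(-4, -29)) = 52468/(-387096 - 1524*(5/2 - ½*(-29))) = 52468/(-387096 - 1524*(5/2 + 29/2)) = 52468/(-387096 - 1524*17) = 52468/(-387096 - 25908) = 52468/(-413004) = 52468*(-1/413004) = -13117/103251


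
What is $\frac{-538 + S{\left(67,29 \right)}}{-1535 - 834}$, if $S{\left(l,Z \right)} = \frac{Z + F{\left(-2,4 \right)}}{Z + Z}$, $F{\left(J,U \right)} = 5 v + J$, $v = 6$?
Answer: $\frac{31147}{137402} \approx 0.22669$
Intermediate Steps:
$F{\left(J,U \right)} = 30 + J$ ($F{\left(J,U \right)} = 5 \cdot 6 + J = 30 + J$)
$S{\left(l,Z \right)} = \frac{28 + Z}{2 Z}$ ($S{\left(l,Z \right)} = \frac{Z + \left(30 - 2\right)}{Z + Z} = \frac{Z + 28}{2 Z} = \left(28 + Z\right) \frac{1}{2 Z} = \frac{28 + Z}{2 Z}$)
$\frac{-538 + S{\left(67,29 \right)}}{-1535 - 834} = \frac{-538 + \frac{28 + 29}{2 \cdot 29}}{-1535 - 834} = \frac{-538 + \frac{1}{2} \cdot \frac{1}{29} \cdot 57}{-2369} = \left(-538 + \frac{57}{58}\right) \left(- \frac{1}{2369}\right) = \left(- \frac{31147}{58}\right) \left(- \frac{1}{2369}\right) = \frac{31147}{137402}$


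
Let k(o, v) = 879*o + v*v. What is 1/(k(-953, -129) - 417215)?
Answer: -1/1238261 ≈ -8.0758e-7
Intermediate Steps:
k(o, v) = v² + 879*o (k(o, v) = 879*o + v² = v² + 879*o)
1/(k(-953, -129) - 417215) = 1/(((-129)² + 879*(-953)) - 417215) = 1/((16641 - 837687) - 417215) = 1/(-821046 - 417215) = 1/(-1238261) = -1/1238261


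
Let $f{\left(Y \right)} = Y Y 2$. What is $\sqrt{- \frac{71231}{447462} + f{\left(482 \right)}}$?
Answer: $\frac{\sqrt{10336981352145110}}{149154} \approx 681.65$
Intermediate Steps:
$f{\left(Y \right)} = 2 Y^{2}$ ($f{\left(Y \right)} = Y^{2} \cdot 2 = 2 Y^{2}$)
$\sqrt{- \frac{71231}{447462} + f{\left(482 \right)}} = \sqrt{- \frac{71231}{447462} + 2 \cdot 482^{2}} = \sqrt{\left(-71231\right) \frac{1}{447462} + 2 \cdot 232324} = \sqrt{- \frac{71231}{447462} + 464648} = \sqrt{\frac{207912252145}{447462}} = \frac{\sqrt{10336981352145110}}{149154}$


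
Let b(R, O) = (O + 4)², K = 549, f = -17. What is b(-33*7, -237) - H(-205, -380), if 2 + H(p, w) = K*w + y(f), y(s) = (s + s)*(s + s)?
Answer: 261755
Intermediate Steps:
b(R, O) = (4 + O)²
y(s) = 4*s² (y(s) = (2*s)*(2*s) = 4*s²)
H(p, w) = 1154 + 549*w (H(p, w) = -2 + (549*w + 4*(-17)²) = -2 + (549*w + 4*289) = -2 + (549*w + 1156) = -2 + (1156 + 549*w) = 1154 + 549*w)
b(-33*7, -237) - H(-205, -380) = (4 - 237)² - (1154 + 549*(-380)) = (-233)² - (1154 - 208620) = 54289 - 1*(-207466) = 54289 + 207466 = 261755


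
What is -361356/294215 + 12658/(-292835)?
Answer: -21908371546/17231289905 ≈ -1.2714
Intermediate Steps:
-361356/294215 + 12658/(-292835) = -361356*1/294215 + 12658*(-1/292835) = -361356/294215 - 12658/292835 = -21908371546/17231289905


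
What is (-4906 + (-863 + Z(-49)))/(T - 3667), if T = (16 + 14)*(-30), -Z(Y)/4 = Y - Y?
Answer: 5769/4567 ≈ 1.2632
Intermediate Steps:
Z(Y) = 0 (Z(Y) = -4*(Y - Y) = -4*0 = 0)
T = -900 (T = 30*(-30) = -900)
(-4906 + (-863 + Z(-49)))/(T - 3667) = (-4906 + (-863 + 0))/(-900 - 3667) = (-4906 - 863)/(-4567) = -5769*(-1/4567) = 5769/4567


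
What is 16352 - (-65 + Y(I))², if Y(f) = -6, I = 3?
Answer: 11311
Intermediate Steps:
16352 - (-65 + Y(I))² = 16352 - (-65 - 6)² = 16352 - 1*(-71)² = 16352 - 1*5041 = 16352 - 5041 = 11311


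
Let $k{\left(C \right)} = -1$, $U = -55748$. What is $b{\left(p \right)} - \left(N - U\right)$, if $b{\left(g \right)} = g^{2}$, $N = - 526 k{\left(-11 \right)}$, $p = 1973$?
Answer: $3836455$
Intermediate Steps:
$N = 526$ ($N = \left(-526\right) \left(-1\right) = 526$)
$b{\left(p \right)} - \left(N - U\right) = 1973^{2} - \left(526 - -55748\right) = 3892729 - \left(526 + 55748\right) = 3892729 - 56274 = 3836455$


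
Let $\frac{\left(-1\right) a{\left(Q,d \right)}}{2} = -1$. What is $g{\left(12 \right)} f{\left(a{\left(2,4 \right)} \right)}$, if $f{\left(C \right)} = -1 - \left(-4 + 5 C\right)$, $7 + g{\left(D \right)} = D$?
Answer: $-35$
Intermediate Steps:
$a{\left(Q,d \right)} = 2$ ($a{\left(Q,d \right)} = \left(-2\right) \left(-1\right) = 2$)
$g{\left(D \right)} = -7 + D$
$f{\left(C \right)} = 3 - 5 C$ ($f{\left(C \right)} = -1 - \left(-4 + 5 C\right) = 3 - 5 C$)
$g{\left(12 \right)} f{\left(a{\left(2,4 \right)} \right)} = \left(-7 + 12\right) \left(3 - 10\right) = 5 \left(3 - 10\right) = 5 \left(-7\right) = -35$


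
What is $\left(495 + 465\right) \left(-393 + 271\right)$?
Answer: $-117120$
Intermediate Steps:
$\left(495 + 465\right) \left(-393 + 271\right) = 960 \left(-122\right) = -117120$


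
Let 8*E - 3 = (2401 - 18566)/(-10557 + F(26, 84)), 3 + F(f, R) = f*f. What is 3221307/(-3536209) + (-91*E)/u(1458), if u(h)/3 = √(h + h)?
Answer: -8001077528053/6471092731968 ≈ -1.2364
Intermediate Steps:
F(f, R) = -3 + f² (F(f, R) = -3 + f*f = -3 + f²)
E = 45817/79072 (E = 3/8 + ((2401 - 18566)/(-10557 + (-3 + 26²)))/8 = 3/8 + (-16165/(-10557 + (-3 + 676)))/8 = 3/8 + (-16165/(-10557 + 673))/8 = 3/8 + (-16165/(-9884))/8 = 3/8 + (-16165*(-1/9884))/8 = 3/8 + (⅛)*(16165/9884) = 3/8 + 16165/79072 = 45817/79072 ≈ 0.57943)
u(h) = 3*√2*√h (u(h) = 3*√(h + h) = 3*√(2*h) = 3*(√2*√h) = 3*√2*√h)
3221307/(-3536209) + (-91*E)/u(1458) = 3221307/(-3536209) + (-91*45817/79072)/((3*√2*√1458)) = 3221307*(-1/3536209) - 595621/(11296*(3*√2*(27*√2))) = -3221307/3536209 - 595621/11296/162 = -3221307/3536209 - 595621/11296*1/162 = -3221307/3536209 - 595621/1829952 = -8001077528053/6471092731968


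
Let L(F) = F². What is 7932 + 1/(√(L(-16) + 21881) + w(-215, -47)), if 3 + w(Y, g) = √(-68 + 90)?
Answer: (-23795 + 7932*√22 + 7932*√22137)/(-3 + √22 + √22137) ≈ 7932.0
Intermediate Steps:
w(Y, g) = -3 + √22 (w(Y, g) = -3 + √(-68 + 90) = -3 + √22)
7932 + 1/(√(L(-16) + 21881) + w(-215, -47)) = 7932 + 1/(√((-16)² + 21881) + (-3 + √22)) = 7932 + 1/(√(256 + 21881) + (-3 + √22)) = 7932 + 1/(√22137 + (-3 + √22)) = 7932 + 1/(-3 + √22 + √22137)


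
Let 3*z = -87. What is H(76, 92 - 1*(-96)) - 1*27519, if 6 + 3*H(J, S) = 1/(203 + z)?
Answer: -14365961/522 ≈ -27521.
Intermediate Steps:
z = -29 (z = (⅓)*(-87) = -29)
H(J, S) = -1043/522 (H(J, S) = -2 + 1/(3*(203 - 29)) = -2 + (⅓)/174 = -2 + (⅓)*(1/174) = -2 + 1/522 = -1043/522)
H(76, 92 - 1*(-96)) - 1*27519 = -1043/522 - 1*27519 = -1043/522 - 27519 = -14365961/522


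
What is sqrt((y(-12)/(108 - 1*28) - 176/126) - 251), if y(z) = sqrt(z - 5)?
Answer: sqrt(-44522800 + 2205*I*sqrt(17))/420 ≈ 0.001622 + 15.887*I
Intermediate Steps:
y(z) = sqrt(-5 + z)
sqrt((y(-12)/(108 - 1*28) - 176/126) - 251) = sqrt((sqrt(-5 - 12)/(108 - 1*28) - 176/126) - 251) = sqrt((sqrt(-17)/(108 - 28) - 176*1/126) - 251) = sqrt(((I*sqrt(17))/80 - 88/63) - 251) = sqrt(((I*sqrt(17))*(1/80) - 88/63) - 251) = sqrt((I*sqrt(17)/80 - 88/63) - 251) = sqrt((-88/63 + I*sqrt(17)/80) - 251) = sqrt(-15901/63 + I*sqrt(17)/80)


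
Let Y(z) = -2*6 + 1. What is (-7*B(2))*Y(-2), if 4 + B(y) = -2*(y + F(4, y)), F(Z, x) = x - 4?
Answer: -308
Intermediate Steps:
F(Z, x) = -4 + x
Y(z) = -11 (Y(z) = -12 + 1 = -11)
B(y) = 4 - 4*y (B(y) = -4 - 2*(y + (-4 + y)) = -4 - 2*(-4 + 2*y) = -4 + (8 - 4*y) = 4 - 4*y)
(-7*B(2))*Y(-2) = -7*(4 - 4*2)*(-11) = -7*(4 - 8)*(-11) = -7*(-4)*(-11) = 28*(-11) = -308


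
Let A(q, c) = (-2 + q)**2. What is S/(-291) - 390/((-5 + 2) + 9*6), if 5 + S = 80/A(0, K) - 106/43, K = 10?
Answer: -1635853/212721 ≈ -7.6901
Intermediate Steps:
S = 539/43 (S = -5 + (80/((-2 + 0)**2) - 106/43) = -5 + (80/((-2)**2) - 106*1/43) = -5 + (80/4 - 106/43) = -5 + (80*(1/4) - 106/43) = -5 + (20 - 106/43) = -5 + 754/43 = 539/43 ≈ 12.535)
S/(-291) - 390/((-5 + 2) + 9*6) = (539/43)/(-291) - 390/((-5 + 2) + 9*6) = (539/43)*(-1/291) - 390/(-3 + 54) = -539/12513 - 390/51 = -539/12513 - 390*1/51 = -539/12513 - 130/17 = -1635853/212721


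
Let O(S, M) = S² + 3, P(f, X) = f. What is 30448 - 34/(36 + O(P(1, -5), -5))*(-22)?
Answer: 304667/10 ≈ 30467.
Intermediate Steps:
O(S, M) = 3 + S²
30448 - 34/(36 + O(P(1, -5), -5))*(-22) = 30448 - 34/(36 + (3 + 1²))*(-22) = 30448 - 34/(36 + (3 + 1))*(-22) = 30448 - 34/(36 + 4)*(-22) = 30448 - 34/40*(-22) = 30448 - (1/40)*34*(-22) = 30448 - 17*(-22)/20 = 30448 - 1*(-187/10) = 30448 + 187/10 = 304667/10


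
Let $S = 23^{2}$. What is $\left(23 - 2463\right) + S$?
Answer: $-1911$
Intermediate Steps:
$S = 529$
$\left(23 - 2463\right) + S = \left(23 - 2463\right) + 529 = -2440 + 529 = -1911$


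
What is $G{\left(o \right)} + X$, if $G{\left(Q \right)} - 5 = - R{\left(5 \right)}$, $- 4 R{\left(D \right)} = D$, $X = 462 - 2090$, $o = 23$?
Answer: $- \frac{6487}{4} \approx -1621.8$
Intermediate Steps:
$X = -1628$ ($X = 462 - 2090 = -1628$)
$R{\left(D \right)} = - \frac{D}{4}$
$G{\left(Q \right)} = \frac{25}{4}$ ($G{\left(Q \right)} = 5 - \left(- \frac{1}{4}\right) 5 = 5 - - \frac{5}{4} = 5 + \frac{5}{4} = \frac{25}{4}$)
$G{\left(o \right)} + X = \frac{25}{4} - 1628 = - \frac{6487}{4}$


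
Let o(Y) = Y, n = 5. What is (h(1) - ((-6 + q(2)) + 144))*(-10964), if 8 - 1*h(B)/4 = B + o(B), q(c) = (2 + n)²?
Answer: 1787132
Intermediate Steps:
q(c) = 49 (q(c) = (2 + 5)² = 7² = 49)
h(B) = 32 - 8*B (h(B) = 32 - 4*(B + B) = 32 - 8*B)
(h(1) - ((-6 + q(2)) + 144))*(-10964) = ((32 - 8*1) - ((-6 + 49) + 144))*(-10964) = ((32 - 8) - (43 + 144))*(-10964) = (24 - 1*187)*(-10964) = (24 - 187)*(-10964) = -163*(-10964) = 1787132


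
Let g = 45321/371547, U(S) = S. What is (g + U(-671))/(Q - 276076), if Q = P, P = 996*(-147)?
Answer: 20771893/13081179078 ≈ 0.0015879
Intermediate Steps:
g = 15107/123849 (g = 45321*(1/371547) = 15107/123849 ≈ 0.12198)
P = -146412
Q = -146412
(g + U(-671))/(Q - 276076) = (15107/123849 - 671)/(-146412 - 276076) = -83087572/123849/(-422488) = -83087572/123849*(-1/422488) = 20771893/13081179078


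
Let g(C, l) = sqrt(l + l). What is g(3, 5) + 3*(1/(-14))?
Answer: -3/14 + sqrt(10) ≈ 2.9480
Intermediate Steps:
g(C, l) = sqrt(2)*sqrt(l) (g(C, l) = sqrt(2*l) = sqrt(2)*sqrt(l))
g(3, 5) + 3*(1/(-14)) = sqrt(2)*sqrt(5) + 3*(1/(-14)) = sqrt(10) + 3*(1*(-1/14)) = sqrt(10) + 3*(-1/14) = sqrt(10) - 3/14 = -3/14 + sqrt(10)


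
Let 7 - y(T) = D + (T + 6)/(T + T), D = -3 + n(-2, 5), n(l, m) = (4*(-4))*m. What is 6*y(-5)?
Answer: 2703/5 ≈ 540.60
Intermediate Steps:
n(l, m) = -16*m
D = -83 (D = -3 - 16*5 = -3 - 80 = -83)
y(T) = 90 - (6 + T)/(2*T) (y(T) = 7 - (-83 + (T + 6)/(T + T)) = 7 - (-83 + (6 + T)/((2*T))) = 7 - (-83 + (6 + T)*(1/(2*T))) = 7 - (-83 + (6 + T)/(2*T)) = 7 + (83 - (6 + T)/(2*T)) = 90 - (6 + T)/(2*T))
6*y(-5) = 6*(179/2 - 3/(-5)) = 6*(179/2 - 3*(-1/5)) = 6*(179/2 + 3/5) = 6*(901/10) = 2703/5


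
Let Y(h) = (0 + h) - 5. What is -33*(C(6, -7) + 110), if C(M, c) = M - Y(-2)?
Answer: -4059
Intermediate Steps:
Y(h) = -5 + h (Y(h) = h - 5 = -5 + h)
C(M, c) = 7 + M (C(M, c) = M - (-5 - 2) = M - 1*(-7) = M + 7 = 7 + M)
-33*(C(6, -7) + 110) = -33*((7 + 6) + 110) = -33*(13 + 110) = -33*123 = -4059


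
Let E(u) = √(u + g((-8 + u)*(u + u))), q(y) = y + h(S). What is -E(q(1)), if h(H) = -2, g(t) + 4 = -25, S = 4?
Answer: -I*√30 ≈ -5.4772*I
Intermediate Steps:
g(t) = -29 (g(t) = -4 - 25 = -29)
q(y) = -2 + y (q(y) = y - 2 = -2 + y)
E(u) = √(-29 + u) (E(u) = √(u - 29) = √(-29 + u))
-E(q(1)) = -√(-29 + (-2 + 1)) = -√(-29 - 1) = -√(-30) = -I*√30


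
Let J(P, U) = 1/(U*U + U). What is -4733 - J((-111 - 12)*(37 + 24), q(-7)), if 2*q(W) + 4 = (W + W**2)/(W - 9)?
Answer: -9281669/1961 ≈ -4733.1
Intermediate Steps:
q(W) = -2 + (W + W**2)/(2*(-9 + W)) (q(W) = -2 + ((W + W**2)/(W - 9))/2 = -2 + ((W + W**2)/(-9 + W))/2 = -2 + (W + W**2)/(2*(-9 + W)))
J(P, U) = 1/(U + U**2) (J(P, U) = 1/(U**2 + U) = 1/(U + U**2))
-4733 - J((-111 - 12)*(37 + 24), q(-7)) = -4733 - 1/(((36 + (-7)**2 - 3*(-7))/(2*(-9 - 7)))*(1 + (36 + (-7)**2 - 3*(-7))/(2*(-9 - 7)))) = -4733 - 1/(((1/2)*(36 + 49 + 21)/(-16))*(1 + (1/2)*(36 + 49 + 21)/(-16))) = -4733 - 1/(((1/2)*(-1/16)*106)*(1 + (1/2)*(-1/16)*106)) = -4733 - 1/((-53/16)*(1 - 53/16)) = -4733 - (-16)/(53*(-37/16)) = -4733 - (-16)*(-16)/(53*37) = -4733 - 1*256/1961 = -4733 - 256/1961 = -9281669/1961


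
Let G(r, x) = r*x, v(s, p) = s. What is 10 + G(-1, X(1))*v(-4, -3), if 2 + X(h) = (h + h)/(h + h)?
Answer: 6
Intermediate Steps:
X(h) = -1 (X(h) = -2 + (h + h)/(h + h) = -2 + (2*h)/((2*h)) = -2 + (2*h)*(1/(2*h)) = -2 + 1 = -1)
10 + G(-1, X(1))*v(-4, -3) = 10 - 1*(-1)*(-4) = 10 + 1*(-4) = 10 - 4 = 6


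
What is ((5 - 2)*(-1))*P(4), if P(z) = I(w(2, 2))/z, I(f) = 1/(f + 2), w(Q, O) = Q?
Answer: -3/16 ≈ -0.18750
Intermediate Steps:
I(f) = 1/(2 + f)
P(z) = 1/(4*z) (P(z) = 1/((2 + 2)*z) = 1/(4*z))
((5 - 2)*(-1))*P(4) = ((5 - 2)*(-1))*((1/4)/4) = (3*(-1))*((1/4)*(1/4)) = -3*1/16 = -3/16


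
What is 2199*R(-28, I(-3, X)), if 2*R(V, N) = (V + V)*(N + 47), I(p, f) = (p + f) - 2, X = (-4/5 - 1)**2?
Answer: -69637932/25 ≈ -2.7855e+6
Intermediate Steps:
X = 81/25 (X = (-4*1/5 - 1)**2 = (-4/5 - 1)**2 = (-9/5)**2 = 81/25 ≈ 3.2400)
I(p, f) = -2 + f + p (I(p, f) = (f + p) - 2 = -2 + f + p)
R(V, N) = V*(47 + N) (R(V, N) = ((V + V)*(N + 47))/2 = ((2*V)*(47 + N))/2 = (2*V*(47 + N))/2 = V*(47 + N))
2199*R(-28, I(-3, X)) = 2199*(-28*(47 + (-2 + 81/25 - 3))) = 2199*(-28*(47 - 44/25)) = 2199*(-28*1131/25) = 2199*(-31668/25) = -69637932/25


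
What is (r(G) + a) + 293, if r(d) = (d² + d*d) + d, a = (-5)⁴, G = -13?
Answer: 1243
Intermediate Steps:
a = 625
r(d) = d + 2*d² (r(d) = (d² + d²) + d = 2*d² + d = d + 2*d²)
(r(G) + a) + 293 = (-13*(1 + 2*(-13)) + 625) + 293 = (-13*(1 - 26) + 625) + 293 = (-13*(-25) + 625) + 293 = (325 + 625) + 293 = 950 + 293 = 1243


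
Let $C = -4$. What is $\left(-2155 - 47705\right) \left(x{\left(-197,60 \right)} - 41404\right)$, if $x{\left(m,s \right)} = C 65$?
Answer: $2077367040$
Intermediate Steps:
$x{\left(m,s \right)} = -260$ ($x{\left(m,s \right)} = \left(-4\right) 65 = -260$)
$\left(-2155 - 47705\right) \left(x{\left(-197,60 \right)} - 41404\right) = \left(-2155 - 47705\right) \left(-260 - 41404\right) = \left(-49860\right) \left(-41664\right) = 2077367040$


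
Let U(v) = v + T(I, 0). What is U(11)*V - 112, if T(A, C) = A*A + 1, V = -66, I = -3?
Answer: -1498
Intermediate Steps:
T(A, C) = 1 + A² (T(A, C) = A² + 1 = 1 + A²)
U(v) = 10 + v (U(v) = v + (1 + (-3)²) = v + (1 + 9) = v + 10 = 10 + v)
U(11)*V - 112 = (10 + 11)*(-66) - 112 = 21*(-66) - 112 = -1386 - 112 = -1498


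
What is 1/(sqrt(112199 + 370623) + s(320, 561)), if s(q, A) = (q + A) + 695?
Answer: 788/1000477 - sqrt(482822)/2000954 ≈ 0.00044036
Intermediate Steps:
s(q, A) = 695 + A + q (s(q, A) = (A + q) + 695 = 695 + A + q)
1/(sqrt(112199 + 370623) + s(320, 561)) = 1/(sqrt(112199 + 370623) + (695 + 561 + 320)) = 1/(sqrt(482822) + 1576) = 1/(1576 + sqrt(482822))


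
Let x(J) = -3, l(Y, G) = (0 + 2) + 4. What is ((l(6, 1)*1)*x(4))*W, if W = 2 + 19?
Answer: -378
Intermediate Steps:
l(Y, G) = 6 (l(Y, G) = 2 + 4 = 6)
W = 21
((l(6, 1)*1)*x(4))*W = ((6*1)*(-3))*21 = (6*(-3))*21 = -18*21 = -378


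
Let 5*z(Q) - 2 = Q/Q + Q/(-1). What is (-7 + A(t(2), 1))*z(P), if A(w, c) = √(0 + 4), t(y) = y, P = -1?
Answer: -4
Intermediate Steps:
z(Q) = ⅗ - Q/5 (z(Q) = ⅖ + (Q/Q + Q/(-1))/5 = ⅖ + (1 + Q*(-1))/5 = ⅖ + (1 - Q)/5 = ⅖ + (⅕ - Q/5) = ⅗ - Q/5)
A(w, c) = 2 (A(w, c) = √4 = 2)
(-7 + A(t(2), 1))*z(P) = (-7 + 2)*(⅗ - ⅕*(-1)) = -5*(⅗ + ⅕) = -5*⅘ = -4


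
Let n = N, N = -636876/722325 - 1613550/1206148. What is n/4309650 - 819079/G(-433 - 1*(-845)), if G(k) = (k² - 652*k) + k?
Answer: 344466372329039850962/41411044417566811875 ≈ 8.3182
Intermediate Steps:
N = -10396097943/4684036850 (N = -636876*1/722325 - 1613550*1/1206148 = -212292/240775 - 26025/19454 = -10396097943/4684036850 ≈ -2.2195)
n = -10396097943/4684036850 ≈ -2.2195
G(k) = k² - 651*k
n/4309650 - 819079/G(-433 - 1*(-845)) = -10396097943/4684036850/4309650 - 819079*1/((-651 + (-433 - 1*(-845)))*(-433 - 1*(-845))) = -10396097943/4684036850*1/4309650 - 819079*1/((-651 + (-433 + 845))*(-433 + 845)) = -3465365981/6728853136867500 - 819079*1/(412*(-651 + 412)) = -3465365981/6728853136867500 - 819079/(412*(-239)) = -3465365981/6728853136867500 - 819079/(-98468) = -3465365981/6728853136867500 - 819079*(-1/98468) = -3465365981/6728853136867500 + 819079/98468 = 344466372329039850962/41411044417566811875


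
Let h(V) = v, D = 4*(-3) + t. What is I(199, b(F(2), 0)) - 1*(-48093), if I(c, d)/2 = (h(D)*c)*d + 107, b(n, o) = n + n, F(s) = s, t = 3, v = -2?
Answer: 45123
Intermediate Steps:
D = -9 (D = 4*(-3) + 3 = -12 + 3 = -9)
h(V) = -2
b(n, o) = 2*n
I(c, d) = 214 - 4*c*d (I(c, d) = 2*((-2*c)*d + 107) = 2*(-2*c*d + 107) = 2*(107 - 2*c*d) = 214 - 4*c*d)
I(199, b(F(2), 0)) - 1*(-48093) = (214 - 4*199*2*2) - 1*(-48093) = (214 - 4*199*4) + 48093 = (214 - 3184) + 48093 = -2970 + 48093 = 45123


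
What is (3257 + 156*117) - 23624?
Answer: -2115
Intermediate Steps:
(3257 + 156*117) - 23624 = (3257 + 18252) - 23624 = 21509 - 23624 = -2115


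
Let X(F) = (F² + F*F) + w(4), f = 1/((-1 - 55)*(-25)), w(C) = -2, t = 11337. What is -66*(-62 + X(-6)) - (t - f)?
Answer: -16610999/1400 ≈ -11865.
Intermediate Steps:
f = 1/1400 (f = 1/(-56*(-25)) = 1/1400 ≈ 0.00071429)
X(F) = -2 + 2*F² (X(F) = (F² + F*F) - 2 = (F² + F²) - 2 = 2*F² - 2 = -2 + 2*F²)
-66*(-62 + X(-6)) - (t - f) = -66*(-62 + (-2 + 2*(-6)²)) - (11337 - 1*1/1400) = -66*(-62 + (-2 + 2*36)) - (11337 - 1/1400) = -66*(-62 + (-2 + 72)) - 1*15871799/1400 = -66*(-62 + 70) - 15871799/1400 = -66*8 - 15871799/1400 = -528 - 15871799/1400 = -16610999/1400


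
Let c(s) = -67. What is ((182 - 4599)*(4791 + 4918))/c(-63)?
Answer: 42884653/67 ≈ 6.4007e+5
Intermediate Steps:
((182 - 4599)*(4791 + 4918))/c(-63) = ((182 - 4599)*(4791 + 4918))/(-67) = -4417*9709*(-1/67) = -42884653*(-1/67) = 42884653/67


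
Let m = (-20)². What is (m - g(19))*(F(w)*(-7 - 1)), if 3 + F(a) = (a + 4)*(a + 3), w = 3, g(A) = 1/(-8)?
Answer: -124839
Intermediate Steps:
g(A) = -⅛
F(a) = -3 + (3 + a)*(4 + a) (F(a) = -3 + (a + 4)*(a + 3) = -3 + (4 + a)*(3 + a) = -3 + (3 + a)*(4 + a))
m = 400
(m - g(19))*(F(w)*(-7 - 1)) = (400 - 1*(-⅛))*((9 + 3² + 7*3)*(-7 - 1)) = (400 + ⅛)*((9 + 9 + 21)*(-8)) = 3201*(39*(-8))/8 = (3201/8)*(-312) = -124839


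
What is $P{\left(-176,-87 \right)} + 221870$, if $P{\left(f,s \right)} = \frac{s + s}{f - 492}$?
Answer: $\frac{74104667}{334} \approx 2.2187 \cdot 10^{5}$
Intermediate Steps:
$P{\left(f,s \right)} = \frac{2 s}{-492 + f}$
$P{\left(-176,-87 \right)} + 221870 = 2 \left(-87\right) \frac{1}{-492 - 176} + 221870 = 2 \left(-87\right) \frac{1}{-668} + 221870 = 2 \left(-87\right) \left(- \frac{1}{668}\right) + 221870 = \frac{87}{334} + 221870 = \frac{74104667}{334}$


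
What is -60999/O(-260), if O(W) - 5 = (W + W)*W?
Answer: -60999/135205 ≈ -0.45116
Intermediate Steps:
O(W) = 5 + 2*W² (O(W) = 5 + (W + W)*W = 5 + (2*W)*W = 5 + 2*W²)
-60999/O(-260) = -60999/(5 + 2*(-260)²) = -60999/(5 + 2*67600) = -60999/(5 + 135200) = -60999/135205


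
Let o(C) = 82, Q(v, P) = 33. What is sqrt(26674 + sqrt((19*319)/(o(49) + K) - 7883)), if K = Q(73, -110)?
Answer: sqrt(352763650 + 230*I*sqrt(25888915))/115 ≈ 163.32 + 0.2709*I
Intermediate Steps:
K = 33
sqrt(26674 + sqrt((19*319)/(o(49) + K) - 7883)) = sqrt(26674 + sqrt((19*319)/(82 + 33) - 7883)) = sqrt(26674 + sqrt(6061/115 - 7883)) = sqrt(26674 + sqrt(-900484/115)) = sqrt(26674 + 2*I*sqrt(25888915)/115)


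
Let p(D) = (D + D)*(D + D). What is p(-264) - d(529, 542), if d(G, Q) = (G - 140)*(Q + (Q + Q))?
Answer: -353730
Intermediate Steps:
d(G, Q) = 3*Q*(-140 + G) (d(G, Q) = (-140 + G)*(Q + 2*Q) = (-140 + G)*(3*Q) = 3*Q*(-140 + G))
p(D) = 4*D² (p(D) = (2*D)*(2*D) = 4*D²)
p(-264) - d(529, 542) = 4*(-264)² - 3*542*(-140 + 529) = 4*69696 - 3*542*389 = 278784 - 1*632514 = 278784 - 632514 = -353730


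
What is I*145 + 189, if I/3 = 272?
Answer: 118509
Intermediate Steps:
I = 816 (I = 3*272 = 816)
I*145 + 189 = 816*145 + 189 = 118320 + 189 = 118509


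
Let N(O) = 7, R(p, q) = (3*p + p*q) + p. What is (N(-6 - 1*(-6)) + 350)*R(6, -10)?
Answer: -12852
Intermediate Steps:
R(p, q) = 4*p + p*q
(N(-6 - 1*(-6)) + 350)*R(6, -10) = (7 + 350)*(6*(4 - 10)) = 357*(6*(-6)) = 357*(-36) = -12852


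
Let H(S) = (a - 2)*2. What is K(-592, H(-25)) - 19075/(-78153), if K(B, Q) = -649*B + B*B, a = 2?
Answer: 526759999/717 ≈ 7.3467e+5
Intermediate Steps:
H(S) = 0 (H(S) = (2 - 2)*2 = 0*2 = 0)
K(B, Q) = B² - 649*B (K(B, Q) = -649*B + B² = B² - 649*B)
K(-592, H(-25)) - 19075/(-78153) = -592*(-649 - 592) - 19075/(-78153) = -592*(-1241) - 19075*(-1)/78153 = 734672 - 1*(-175/717) = 734672 + 175/717 = 526759999/717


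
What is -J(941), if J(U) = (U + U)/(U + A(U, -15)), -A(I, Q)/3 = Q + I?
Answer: 1882/1837 ≈ 1.0245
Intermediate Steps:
A(I, Q) = -3*I - 3*Q (A(I, Q) = -3*(Q + I) = -3*(I + Q) = -3*I - 3*Q)
J(U) = 2*U/(45 - 2*U) (J(U) = (U + U)/(U + (-3*U - 3*(-15))) = (2*U)/(U + (-3*U + 45)) = (2*U)/(U + (45 - 3*U)) = (2*U)/(45 - 2*U) = 2*U/(45 - 2*U))
-J(941) = -(-2)*941/(-45 + 2*941) = -(-2)*941/(-45 + 1882) = -(-2)*941/1837 = -1*(-1882/1837) = 1882/1837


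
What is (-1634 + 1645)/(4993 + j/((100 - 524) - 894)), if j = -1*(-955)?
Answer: 14498/6579819 ≈ 0.0022034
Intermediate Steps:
j = 955
(-1634 + 1645)/(4993 + j/((100 - 524) - 894)) = (-1634 + 1645)/(4993 + 955/((100 - 524) - 894)) = 11/(4993 + 955/(-424 - 894)) = 11/(4993 + 955/(-1318)) = 11/(4993 + 955*(-1/1318)) = 11/(4993 - 955/1318) = 11/(6579819/1318) = 11*(1318/6579819) = 14498/6579819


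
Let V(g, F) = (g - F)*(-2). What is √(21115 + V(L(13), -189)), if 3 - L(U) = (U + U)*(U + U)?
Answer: √22083 ≈ 148.60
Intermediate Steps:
L(U) = 3 - 4*U² (L(U) = 3 - (U + U)*(U + U) = 3 - 2*U*2*U = 3 - 4*U²)
V(g, F) = -2*g + 2*F
√(21115 + V(L(13), -189)) = √(21115 + (-2*(3 - 4*13²) + 2*(-189))) = √(21115 + (-2*(3 - 4*169) - 378)) = √(21115 + (-2*(3 - 676) - 378)) = √(21115 + (-2*(-673) - 378)) = √(21115 + (1346 - 378)) = √(21115 + 968) = √22083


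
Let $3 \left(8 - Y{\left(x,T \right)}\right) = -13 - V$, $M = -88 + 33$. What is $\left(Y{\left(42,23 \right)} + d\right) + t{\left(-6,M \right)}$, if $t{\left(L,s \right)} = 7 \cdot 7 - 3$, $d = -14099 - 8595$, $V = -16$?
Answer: $-22641$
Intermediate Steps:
$M = -55$
$d = -22694$ ($d = -14099 - 8595 = -22694$)
$t{\left(L,s \right)} = 46$ ($t{\left(L,s \right)} = 49 - 3 = 46$)
$Y{\left(x,T \right)} = 7$ ($Y{\left(x,T \right)} = 8 - \frac{-13 - -16}{3} = 8 - \frac{-13 + 16}{3} = 8 - 1 = 7$)
$\left(Y{\left(42,23 \right)} + d\right) + t{\left(-6,M \right)} = \left(7 - 22694\right) + 46 = -22687 + 46 = -22641$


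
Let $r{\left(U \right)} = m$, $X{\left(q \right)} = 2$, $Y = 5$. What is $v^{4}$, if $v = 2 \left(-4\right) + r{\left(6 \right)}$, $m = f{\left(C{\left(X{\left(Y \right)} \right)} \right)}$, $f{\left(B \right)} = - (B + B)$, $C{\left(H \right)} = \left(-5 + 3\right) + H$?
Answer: $4096$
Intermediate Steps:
$C{\left(H \right)} = -2 + H$
$f{\left(B \right)} = - 2 B$
$m = 0$ ($m = - 2 \left(-2 + 2\right) = \left(-2\right) 0 = 0$)
$r{\left(U \right)} = 0$
$v = -8$ ($v = 2 \left(-4\right) + 0 = -8 + 0 = -8$)
$v^{4} = \left(-8\right)^{4} = 4096$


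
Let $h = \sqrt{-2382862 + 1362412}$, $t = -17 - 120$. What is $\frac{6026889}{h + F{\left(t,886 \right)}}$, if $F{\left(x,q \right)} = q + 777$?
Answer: $\frac{10022716407}{3786019} - \frac{30134445 i \sqrt{40818}}{3786019} \approx 2647.3 - 1608.1 i$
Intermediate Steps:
$t = -137$ ($t = -17 - 120 = -137$)
$F{\left(x,q \right)} = 777 + q$
$h = 5 i \sqrt{40818}$ ($h = \sqrt{-1020450} = 5 i \sqrt{40818} \approx 1010.2 i$)
$\frac{6026889}{h + F{\left(t,886 \right)}} = \frac{6026889}{5 i \sqrt{40818} + \left(777 + 886\right)} = \frac{6026889}{5 i \sqrt{40818} + 1663} = \frac{6026889}{1663 + 5 i \sqrt{40818}}$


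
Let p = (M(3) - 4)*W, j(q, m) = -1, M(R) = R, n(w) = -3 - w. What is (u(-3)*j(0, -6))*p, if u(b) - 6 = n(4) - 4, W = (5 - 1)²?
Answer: -80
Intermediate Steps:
W = 16 (W = 4² = 16)
p = -16 (p = (3 - 4)*16 = -1*16 = -16)
u(b) = -5 (u(b) = 6 + ((-3 - 1*4) - 4) = 6 + ((-3 - 4) - 4) = 6 + (-7 - 4) = 6 - 11 = -5)
(u(-3)*j(0, -6))*p = -5*(-1)*(-16) = 5*(-16) = -80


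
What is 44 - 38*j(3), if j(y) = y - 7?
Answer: 196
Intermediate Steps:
j(y) = -7 + y
44 - 38*j(3) = 44 - 38*(-7 + 3) = 44 - 38*(-4) = 44 + 152 = 196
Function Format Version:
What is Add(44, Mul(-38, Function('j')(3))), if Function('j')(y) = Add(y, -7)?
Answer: 196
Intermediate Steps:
Function('j')(y) = Add(-7, y)
Add(44, Mul(-38, Function('j')(3))) = Add(44, Mul(-38, Add(-7, 3))) = Add(44, Mul(-38, -4)) = Add(44, 152) = 196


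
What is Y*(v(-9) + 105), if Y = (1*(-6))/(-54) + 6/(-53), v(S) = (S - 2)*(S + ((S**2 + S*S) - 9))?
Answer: 493/159 ≈ 3.1006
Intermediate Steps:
v(S) = (-2 + S)*(-9 + S + 2*S**2) (v(S) = (-2 + S)*(S + ((S**2 + S**2) - 9)) = (-2 + S)*(S + (2*S**2 - 9)) = (-2 + S)*(S + (-9 + 2*S**2)) = (-2 + S)*(-9 + S + 2*S**2))
Y = -1/477 (Y = -6*(-1/54) + 6*(-1/53) = 1/9 - 6/53 = -1/477 ≈ -0.0020964)
Y*(v(-9) + 105) = -((18 - 11*(-9) - 3*(-9)**2 + 2*(-9)**3) + 105)/477 = -((18 + 99 - 3*81 + 2*(-729)) + 105)/477 = -((18 + 99 - 243 - 1458) + 105)/477 = -(-1584 + 105)/477 = -1/477*(-1479) = 493/159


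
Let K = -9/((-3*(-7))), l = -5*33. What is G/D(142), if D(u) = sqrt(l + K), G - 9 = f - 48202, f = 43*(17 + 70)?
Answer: 22226*I*sqrt(8106)/579 ≈ 3456.1*I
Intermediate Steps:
f = 3741 (f = 43*87 = 3741)
l = -165
K = -3/7 (K = -9/21 = -9*1/21 = -3/7 ≈ -0.42857)
G = -44452 (G = 9 + (3741 - 48202) = 9 - 44461 = -44452)
D(u) = I*sqrt(8106)/7 (D(u) = sqrt(-165 - 3/7) = sqrt(-1158/7) = I*sqrt(8106)/7)
G/D(142) = -44452*(-I*sqrt(8106)/1158) = -(-22226)*I*sqrt(8106)/579 = 22226*I*sqrt(8106)/579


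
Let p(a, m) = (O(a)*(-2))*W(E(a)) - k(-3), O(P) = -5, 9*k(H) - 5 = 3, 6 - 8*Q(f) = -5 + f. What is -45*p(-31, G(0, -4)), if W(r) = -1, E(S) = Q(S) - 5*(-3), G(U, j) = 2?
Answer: 490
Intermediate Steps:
Q(f) = 11/8 - f/8 (Q(f) = ¾ - (-5 + f)/8 = ¾ + (5/8 - f/8) = 11/8 - f/8)
k(H) = 8/9 (k(H) = 5/9 + (⅑)*3 = 5/9 + ⅓ = 8/9)
E(S) = 131/8 - S/8 (E(S) = (11/8 - S/8) - 5*(-3) = (11/8 - S/8) + 15 = 131/8 - S/8)
p(a, m) = -98/9 (p(a, m) = -5*(-2)*(-1) - 1*8/9 = 10*(-1) - 8/9 = -10 - 8/9 = -98/9)
-45*p(-31, G(0, -4)) = -45*(-98/9) = 490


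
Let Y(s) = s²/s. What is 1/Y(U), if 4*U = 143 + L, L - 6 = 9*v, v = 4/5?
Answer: 20/781 ≈ 0.025608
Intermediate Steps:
v = ⅘ (v = 4*(⅕) = ⅘ ≈ 0.80000)
L = 66/5 (L = 6 + 9*(⅘) = 6 + 36/5 = 66/5 ≈ 13.200)
U = 781/20 (U = (143 + 66/5)/4 = (¼)*(781/5) = 781/20 ≈ 39.050)
Y(s) = s
1/Y(U) = 1/(781/20) = 20/781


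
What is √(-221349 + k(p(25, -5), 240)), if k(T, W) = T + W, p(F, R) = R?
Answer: I*√221114 ≈ 470.23*I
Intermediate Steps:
√(-221349 + k(p(25, -5), 240)) = √(-221349 + (-5 + 240)) = √(-221349 + 235) = √(-221114) = I*√221114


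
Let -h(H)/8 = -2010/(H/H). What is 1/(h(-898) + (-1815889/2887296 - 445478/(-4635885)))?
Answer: 1487241357440/23914048580331947 ≈ 6.2191e-5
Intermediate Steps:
h(H) = 16080 (h(H) = -(-16080)/(H/H) = -(-16080)/1 = -(-16080) = -8*(-2010) = 16080)
1/(h(-898) + (-1815889/2887296 - 445478/(-4635885))) = 1/(16080 + (-1815889/2887296 - 445478/(-4635885))) = 1/(16080 + (-1815889*1/2887296 - 445478*(-1/4635885))) = 1/(16080 + (-1815889/2887296 + 445478/4635885)) = 1/(16080 - 792447303253/1487241357440) = 1/(23914048580331947/1487241357440) = 1487241357440/23914048580331947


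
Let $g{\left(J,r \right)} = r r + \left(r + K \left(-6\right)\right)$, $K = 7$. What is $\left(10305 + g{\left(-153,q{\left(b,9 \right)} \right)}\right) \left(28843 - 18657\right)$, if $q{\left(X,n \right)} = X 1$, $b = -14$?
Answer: $106392770$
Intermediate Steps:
$q{\left(X,n \right)} = X$
$g{\left(J,r \right)} = -42 + r + r^{2}$ ($g{\left(J,r \right)} = r r + \left(r + 7 \left(-6\right)\right) = r^{2} + \left(r - 42\right) = r^{2} + \left(-42 + r\right) = -42 + r + r^{2}$)
$\left(10305 + g{\left(-153,q{\left(b,9 \right)} \right)}\right) \left(28843 - 18657\right) = \left(10305 - \left(56 - 196\right)\right) \left(28843 - 18657\right) = \left(10305 - -140\right) 10186 = \left(10305 + 140\right) 10186 = 10445 \cdot 10186 = 106392770$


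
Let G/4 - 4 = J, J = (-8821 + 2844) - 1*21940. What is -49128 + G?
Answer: -160780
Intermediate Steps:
J = -27917 (J = -5977 - 21940 = -27917)
G = -111652 (G = 16 + 4*(-27917) = 16 - 111668 = -111652)
-49128 + G = -49128 - 111652 = -160780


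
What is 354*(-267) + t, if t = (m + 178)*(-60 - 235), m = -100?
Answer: -117528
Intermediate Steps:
t = -23010 (t = (-100 + 178)*(-60 - 235) = 78*(-295) = -23010)
354*(-267) + t = 354*(-267) - 23010 = -94518 - 23010 = -117528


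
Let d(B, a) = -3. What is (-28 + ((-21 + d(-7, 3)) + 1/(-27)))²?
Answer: 1974025/729 ≈ 2707.9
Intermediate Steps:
(-28 + ((-21 + d(-7, 3)) + 1/(-27)))² = (-28 + ((-21 - 3) + 1/(-27)))² = (-28 + (-24 - 1/27))² = (-28 - 649/27)² = (-1405/27)² = 1974025/729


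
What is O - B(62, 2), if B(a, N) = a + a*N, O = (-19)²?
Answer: 175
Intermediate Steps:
O = 361
B(a, N) = a + N*a
O - B(62, 2) = 361 - 62*(1 + 2) = 361 - 62*3 = 361 - 1*186 = 361 - 186 = 175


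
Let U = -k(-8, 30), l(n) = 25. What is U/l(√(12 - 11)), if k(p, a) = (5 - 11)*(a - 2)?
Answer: 168/25 ≈ 6.7200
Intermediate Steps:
k(p, a) = 12 - 6*a (k(p, a) = -6*(-2 + a) = 12 - 6*a)
U = 168 (U = -(12 - 6*30) = -(12 - 180) = -1*(-168) = 168)
U/l(√(12 - 11)) = 168/25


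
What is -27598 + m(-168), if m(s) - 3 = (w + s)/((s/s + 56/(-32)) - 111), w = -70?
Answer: -12334013/447 ≈ -27593.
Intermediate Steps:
m(s) = 1621/447 - 4*s/447 (m(s) = 3 + (-70 + s)/((s/s + 56/(-32)) - 111) = 3 + (-70 + s)/((1 + 56*(-1/32)) - 111) = 3 + (-70 + s)/((1 - 7/4) - 111) = 3 + (-70 + s)/(-¾ - 111) = 3 + (-70 + s)/(-447/4) = 3 + (-70 + s)*(-4/447) = 3 + (280/447 - 4*s/447) = 1621/447 - 4*s/447)
-27598 + m(-168) = -27598 + (1621/447 - 4/447*(-168)) = -27598 + (1621/447 + 224/149) = -27598 + 2293/447 = -12334013/447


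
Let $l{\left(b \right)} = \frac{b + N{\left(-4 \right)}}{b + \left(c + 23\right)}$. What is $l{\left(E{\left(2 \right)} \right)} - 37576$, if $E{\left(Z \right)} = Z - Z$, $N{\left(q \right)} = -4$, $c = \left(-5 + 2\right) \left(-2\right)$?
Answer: $- \frac{1089708}{29} \approx -37576.0$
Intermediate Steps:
$c = 6$ ($c = \left(-3\right) \left(-2\right) = 6$)
$E{\left(Z \right)} = 0$
$l{\left(b \right)} = \frac{-4 + b}{29 + b}$ ($l{\left(b \right)} = \frac{b - 4}{b + \left(6 + 23\right)} = \frac{-4 + b}{b + 29} = \frac{-4 + b}{29 + b}$)
$l{\left(E{\left(2 \right)} \right)} - 37576 = \frac{-4 + 0}{29 + 0} - 37576 = \frac{1}{29} \left(-4\right) - 37576 = - \frac{4}{29} - 37576 = - \frac{1089708}{29}$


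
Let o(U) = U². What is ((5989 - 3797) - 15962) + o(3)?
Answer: -13761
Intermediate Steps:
((5989 - 3797) - 15962) + o(3) = ((5989 - 3797) - 15962) + 3² = (2192 - 15962) + 9 = -13770 + 9 = -13761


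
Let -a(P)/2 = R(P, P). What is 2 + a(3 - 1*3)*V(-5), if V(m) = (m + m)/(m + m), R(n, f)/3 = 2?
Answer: -10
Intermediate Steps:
R(n, f) = 6 (R(n, f) = 3*2 = 6)
V(m) = 1 (V(m) = (2*m)/((2*m)) = (2*m)*(1/(2*m)) = 1)
a(P) = -12 (a(P) = -2*6 = -12)
2 + a(3 - 1*3)*V(-5) = 2 - 12*1 = 2 - 12 = -10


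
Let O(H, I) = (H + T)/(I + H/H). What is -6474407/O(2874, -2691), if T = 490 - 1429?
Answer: 3483230966/387 ≈ 9.0006e+6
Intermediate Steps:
T = -939
O(H, I) = (-939 + H)/(1 + I) (O(H, I) = (H - 939)/(I + H/H) = (-939 + H)/(I + 1) = (-939 + H)/(1 + I))
-6474407/O(2874, -2691) = -6474407*(1 - 2691)/(-939 + 2874) = -6474407/(1935/(-2690)) = -6474407/((-1/2690*1935)) = -6474407/(-387/538) = -6474407*(-538/387) = 3483230966/387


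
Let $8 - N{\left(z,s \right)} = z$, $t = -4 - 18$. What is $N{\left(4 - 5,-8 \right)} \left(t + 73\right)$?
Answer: $459$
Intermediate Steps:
$t = -22$ ($t = -4 - 18 = -22$)
$N{\left(z,s \right)} = 8 - z$
$N{\left(4 - 5,-8 \right)} \left(t + 73\right) = \left(8 - \left(4 - 5\right)\right) \left(-22 + 73\right) = \left(8 - -1\right) 51 = \left(8 + 1\right) 51 = 9 \cdot 51 = 459$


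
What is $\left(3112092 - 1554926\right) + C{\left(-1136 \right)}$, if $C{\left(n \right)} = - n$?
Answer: $1558302$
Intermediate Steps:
$\left(3112092 - 1554926\right) + C{\left(-1136 \right)} = \left(3112092 - 1554926\right) - -1136 = 1557166 + 1136 = 1558302$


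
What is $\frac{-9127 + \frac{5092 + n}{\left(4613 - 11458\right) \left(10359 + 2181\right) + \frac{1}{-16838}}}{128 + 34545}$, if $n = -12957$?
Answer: $- \frac{1014719924449389}{3854868444576221} \approx -0.26323$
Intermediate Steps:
$\frac{-9127 + \frac{5092 + n}{\left(4613 - 11458\right) \left(10359 + 2181\right) + \frac{1}{-16838}}}{128 + 34545} = \frac{-9127 + \frac{5092 - 12957}{\left(4613 - 11458\right) \left(10359 + 2181\right) + \frac{1}{-16838}}}{128 + 34545} = \frac{-9127 - \frac{7865}{\left(-6845\right) 12540 - \frac{1}{16838}}}{34673} = \left(-9127 - \frac{7865}{-85836300 - \frac{1}{16838}}\right) \frac{1}{34673} = \left(-9127 - \frac{7865}{- \frac{1445311619401}{16838}}\right) \frac{1}{34673} = \left(-9127 - - \frac{10186990}{111177816877}\right) \frac{1}{34673} = \left(-9127 + \frac{10186990}{111177816877}\right) \frac{1}{34673} = \left(- \frac{1014719924449389}{111177816877}\right) \frac{1}{34673} = - \frac{1014719924449389}{3854868444576221}$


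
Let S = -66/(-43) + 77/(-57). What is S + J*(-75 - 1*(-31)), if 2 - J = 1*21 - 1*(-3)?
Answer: 2373019/2451 ≈ 968.18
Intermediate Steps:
S = 451/2451 (S = -66*(-1/43) + 77*(-1/57) = 66/43 - 77/57 = 451/2451 ≈ 0.18401)
J = -22 (J = 2 - (1*21 - 1*(-3)) = 2 - (21 + 3) = 2 - 1*24 = 2 - 24 = -22)
S + J*(-75 - 1*(-31)) = 451/2451 - 22*(-75 - 1*(-31)) = 451/2451 - 22*(-75 + 31) = 451/2451 - 22*(-44) = 451/2451 + 968 = 2373019/2451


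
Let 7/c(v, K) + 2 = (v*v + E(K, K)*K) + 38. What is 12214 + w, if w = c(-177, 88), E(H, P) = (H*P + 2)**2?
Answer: 64490857705429/5280076773 ≈ 12214.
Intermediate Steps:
E(H, P) = (2 + H*P)**2
c(v, K) = 7/(36 + v**2 + K*(2 + K**2)**2) (c(v, K) = 7/(-2 + ((v*v + (2 + K*K)**2*K) + 38)) = 7/(-2 + ((v**2 + (2 + K**2)**2*K) + 38)) = 7/(-2 + ((v**2 + K*(2 + K**2)**2) + 38)) = 7/(-2 + (38 + v**2 + K*(2 + K**2)**2)) = 7/(36 + v**2 + K*(2 + K**2)**2))
w = 7/5280076773 (w = 7/(36 + (-177)**2 + 88*(2 + 88**2)**2) = 7/(36 + 31329 + 88*(2 + 7744)**2) = 7/(36 + 31329 + 88*7746**2) = 7/(36 + 31329 + 88*60000516) = 7/(36 + 31329 + 5280045408) = 7/5280076773 ≈ 1.3257e-9)
12214 + w = 12214 + 7/5280076773 = 64490857705429/5280076773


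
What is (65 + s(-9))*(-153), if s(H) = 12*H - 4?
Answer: 7191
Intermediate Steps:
s(H) = -4 + 12*H
(65 + s(-9))*(-153) = (65 + (-4 + 12*(-9)))*(-153) = (65 + (-4 - 108))*(-153) = (65 - 112)*(-153) = -47*(-153) = 7191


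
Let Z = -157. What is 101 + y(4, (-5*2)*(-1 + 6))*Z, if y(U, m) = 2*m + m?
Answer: 23651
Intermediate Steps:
y(U, m) = 3*m
101 + y(4, (-5*2)*(-1 + 6))*Z = 101 + (3*((-5*2)*(-1 + 6)))*(-157) = 101 + (3*(-10*5))*(-157) = 101 + (3*(-50))*(-157) = 101 - 150*(-157) = 101 + 23550 = 23651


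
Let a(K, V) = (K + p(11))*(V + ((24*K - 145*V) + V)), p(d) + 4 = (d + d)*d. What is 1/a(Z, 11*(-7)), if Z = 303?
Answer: 1/9891103 ≈ 1.0110e-7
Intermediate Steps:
p(d) = -4 + 2*d² (p(d) = -4 + (d + d)*d = -4 + (2*d)*d = -4 + 2*d²)
a(K, V) = (238 + K)*(-143*V + 24*K) (a(K, V) = (K + (-4 + 2*11²))*(V + ((24*K - 145*V) + V)) = (K + (-4 + 2*121))*(V + ((-145*V + 24*K) + V)) = (K + (-4 + 242))*(V + (-144*V + 24*K)) = (K + 238)*(-143*V + 24*K) = (238 + K)*(-143*V + 24*K))
1/a(Z, 11*(-7)) = 1/(-374374*(-7) + 24*303² + 5712*303 - 143*303*11*(-7)) = 1/(-34034*(-77) + 24*91809 + 1730736 - 143*303*(-77)) = 1/(2620618 + 2203416 + 1730736 + 3336333) = 1/9891103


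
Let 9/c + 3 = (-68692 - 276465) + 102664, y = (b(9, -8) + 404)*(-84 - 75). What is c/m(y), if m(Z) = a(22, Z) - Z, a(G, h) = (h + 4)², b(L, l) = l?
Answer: -1/106806677852416 ≈ -9.3627e-15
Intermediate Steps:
a(G, h) = (4 + h)²
y = -62964 (y = (-8 + 404)*(-84 - 75) = 396*(-159) = -62964)
m(Z) = (4 + Z)² - Z
c = -1/26944 (c = 9/(-3 + ((-68692 - 276465) + 102664)) = 9/(-3 + (-345157 + 102664)) = 9/(-3 - 242493) = 9/(-242496) = 9*(-1/242496) = -1/26944 ≈ -3.7114e-5)
c/m(y) = -1/(26944*((4 - 62964)² - 1*(-62964))) = -1/(26944*((-62960)² + 62964)) = -1/(26944*(3963961600 + 62964)) = -1/26944/3964024564 = -1/26944*1/3964024564 = -1/106806677852416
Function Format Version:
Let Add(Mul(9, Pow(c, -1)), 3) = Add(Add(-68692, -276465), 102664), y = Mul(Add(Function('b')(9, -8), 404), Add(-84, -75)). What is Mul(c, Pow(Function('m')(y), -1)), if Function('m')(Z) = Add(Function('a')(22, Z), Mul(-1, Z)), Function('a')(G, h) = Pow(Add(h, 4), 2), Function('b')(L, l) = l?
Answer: Rational(-1, 106806677852416) ≈ -9.3627e-15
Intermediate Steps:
Function('a')(G, h) = Pow(Add(4, h), 2)
y = -62964 (y = Mul(Add(-8, 404), Add(-84, -75)) = Mul(396, -159) = -62964)
Function('m')(Z) = Add(Pow(Add(4, Z), 2), Mul(-1, Z))
c = Rational(-1, 26944) (c = Mul(9, Pow(Add(-3, Add(Add(-68692, -276465), 102664)), -1)) = Mul(9, Pow(Add(-3, Add(-345157, 102664)), -1)) = Mul(9, Pow(Add(-3, -242493), -1)) = Mul(9, Pow(-242496, -1)) = Mul(9, Rational(-1, 242496)) = Rational(-1, 26944) ≈ -3.7114e-5)
Mul(c, Pow(Function('m')(y), -1)) = Mul(Rational(-1, 26944), Pow(Add(Pow(Add(4, -62964), 2), Mul(-1, -62964)), -1)) = Mul(Rational(-1, 26944), Pow(Add(Pow(-62960, 2), 62964), -1)) = Mul(Rational(-1, 26944), Pow(Add(3963961600, 62964), -1)) = Mul(Rational(-1, 26944), Pow(3964024564, -1)) = Mul(Rational(-1, 26944), Rational(1, 3964024564)) = Rational(-1, 106806677852416)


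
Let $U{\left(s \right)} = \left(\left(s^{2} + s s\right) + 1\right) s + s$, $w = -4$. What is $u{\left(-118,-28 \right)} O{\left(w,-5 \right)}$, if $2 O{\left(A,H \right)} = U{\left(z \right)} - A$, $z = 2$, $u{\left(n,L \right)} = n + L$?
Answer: $-1752$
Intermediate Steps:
$u{\left(n,L \right)} = L + n$
$U{\left(s \right)} = s + s \left(1 + 2 s^{2}\right)$ ($U{\left(s \right)} = \left(\left(s^{2} + s^{2}\right) + 1\right) s + s = \left(2 s^{2} + 1\right) s + s = \left(1 + 2 s^{2}\right) s + s = s \left(1 + 2 s^{2}\right) + s = s + s \left(1 + 2 s^{2}\right)$)
$O{\left(A,H \right)} = 10 - \frac{A}{2}$ ($O{\left(A,H \right)} = \frac{2 \cdot 2 \left(1 + 2^{2}\right) - A}{2} = \frac{2 \cdot 2 \left(1 + 4\right) - A}{2} = \frac{2 \cdot 2 \cdot 5 - A}{2} = \frac{20 - A}{2} = 10 - \frac{A}{2}$)
$u{\left(-118,-28 \right)} O{\left(w,-5 \right)} = \left(-28 - 118\right) \left(10 - -2\right) = - 146 \left(10 + 2\right) = \left(-146\right) 12 = -1752$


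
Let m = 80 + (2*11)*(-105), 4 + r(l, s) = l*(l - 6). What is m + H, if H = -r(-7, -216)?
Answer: -2317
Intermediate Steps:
r(l, s) = -4 + l*(-6 + l) (r(l, s) = -4 + l*(l - 6) = -4 + l*(-6 + l))
m = -2230 (m = 80 + 22*(-105) = 80 - 2310 = -2230)
H = -87 (H = -(-4 + (-7)² - 6*(-7)) = -(-4 + 49 + 42) = -1*87 = -87)
m + H = -2230 - 87 = -2317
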